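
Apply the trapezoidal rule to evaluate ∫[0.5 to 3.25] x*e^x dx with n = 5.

f(x) = x*e^x
a = 0.5, b = 3.25, n = 5
h = (b - a)/n = 0.550000

Trapezoidal rule: (h/2)[f(x₀) + 2f(x₁) + 2f(x₂) + ... + f(xₙ)]

x_0 = 0.5000, f(x_0) = 0.824361, coefficient = 1
x_1 = 1.0500, f(x_1) = 3.000534, coefficient = 2
x_2 = 1.6000, f(x_2) = 7.924852, coefficient = 2
x_3 = 2.1500, f(x_3) = 18.457446, coefficient = 2
x_4 = 2.7000, f(x_4) = 40.175276, coefficient = 2
x_5 = 3.2500, f(x_5) = 83.818605, coefficient = 1

I ≈ (0.550000/2) × 223.759179 = 61.533774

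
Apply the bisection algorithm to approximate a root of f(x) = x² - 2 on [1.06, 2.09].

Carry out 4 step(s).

f(x) = x² - 2
Initial interval: [1.06, 2.09]

Iteration 1:
  c_1 = (1.060000 + 2.090000)/2 = 1.575000
  f(c_1) = f(1.575000) = 0.480625
  f(a) × f(c) < 0, new interval: [1.060000, 1.575000]
Iteration 2:
  c_2 = (1.060000 + 1.575000)/2 = 1.317500
  f(c_2) = f(1.317500) = -0.264194
  f(a) × f(c) ≥ 0, new interval: [1.317500, 1.575000]
Iteration 3:
  c_3 = (1.317500 + 1.575000)/2 = 1.446250
  f(c_3) = f(1.446250) = 0.091639
  f(a) × f(c) < 0, new interval: [1.317500, 1.446250]
Iteration 4:
  c_4 = (1.317500 + 1.446250)/2 = 1.381875
  f(c_4) = f(1.381875) = -0.090421
  f(a) × f(c) ≥ 0, new interval: [1.381875, 1.446250]

After 4 iteration(s), the approximation is c_4 = 1.381875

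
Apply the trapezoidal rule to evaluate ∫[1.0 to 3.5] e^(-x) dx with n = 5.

f(x) = e^(-x)
a = 1.0, b = 3.5, n = 5
h = (b - a)/n = 0.500000

Trapezoidal rule: (h/2)[f(x₀) + 2f(x₁) + 2f(x₂) + ... + f(xₙ)]

x_0 = 1.0000, f(x_0) = 0.367879, coefficient = 1
x_1 = 1.5000, f(x_1) = 0.223130, coefficient = 2
x_2 = 2.0000, f(x_2) = 0.135335, coefficient = 2
x_3 = 2.5000, f(x_3) = 0.082085, coefficient = 2
x_4 = 3.0000, f(x_4) = 0.049787, coefficient = 2
x_5 = 3.5000, f(x_5) = 0.030197, coefficient = 1

I ≈ (0.500000/2) × 1.378752 = 0.344688
Exact value: 0.337682
Error: 0.007006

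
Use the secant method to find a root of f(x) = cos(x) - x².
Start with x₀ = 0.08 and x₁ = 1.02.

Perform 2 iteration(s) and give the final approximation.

f(x) = cos(x) - x²
x₀ = 0.08, x₁ = 1.02

Secant formula: x_{n+1} = x_n - f(x_n)(x_n - x_{n-1})/(f(x_n) - f(x_{n-1}))

Iteration 1:
  f(0.080000) = 0.990402
  f(1.020000) = -0.517034
  x_2 = 1.020000 - (-0.517034)×(1.020000 - 0.080000)/(-0.517034 - 0.990402)
       = 0.697590
Iteration 2:
  f(1.020000) = -0.517034
  f(0.697590) = 0.279760
  x_3 = 0.697590 - 0.279760×(0.697590 - 1.020000)/(0.279760 - (-0.517034))
       = 0.810791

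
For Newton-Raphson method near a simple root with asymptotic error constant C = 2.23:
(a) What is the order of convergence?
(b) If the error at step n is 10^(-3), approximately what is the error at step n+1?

(a) Newton-Raphson has quadratic (order 2) convergence near simple roots.
    This means |e_{n+1}| ≈ C|e_n|².

(b) With |e_n| = 10^(-3) and C = 2.23:
    |e_{n+1}| ≈ 2.23 × (10^(-3))² = 2.23 × 10^(-6)

(a) 2 (quadratic); (b) |e_{n+1}| ≈ 2.230e-06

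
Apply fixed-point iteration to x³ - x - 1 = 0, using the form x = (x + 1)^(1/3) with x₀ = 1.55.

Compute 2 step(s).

Equation: x³ - x - 1 = 0
Fixed-point form: x = (x + 1)^(1/3)
x₀ = 1.55

x_1 = g(1.550000) = 1.366197
x_2 = g(1.366197) = 1.332550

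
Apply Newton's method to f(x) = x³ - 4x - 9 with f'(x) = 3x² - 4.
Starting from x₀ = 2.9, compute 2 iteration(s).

f(x) = x³ - 4x - 9
f'(x) = 3x² - 4
x₀ = 2.9

Newton-Raphson formula: x_{n+1} = x_n - f(x_n)/f'(x_n)

Iteration 1:
  f(2.900000) = 3.789000
  f'(2.900000) = 21.230000
  x_1 = 2.900000 - 3.789000/21.230000 = 2.721526
Iteration 2:
  f(2.721526) = 0.271435
  f'(2.721526) = 18.220114
  x_2 = 2.721526 - 0.271435/18.220114 = 2.706629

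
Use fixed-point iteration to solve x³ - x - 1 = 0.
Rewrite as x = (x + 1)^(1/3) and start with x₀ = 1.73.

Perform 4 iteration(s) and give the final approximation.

Equation: x³ - x - 1 = 0
Fixed-point form: x = (x + 1)^(1/3)
x₀ = 1.73

x_1 = g(1.730000) = 1.397615
x_2 = g(1.397615) = 1.338422
x_3 = g(1.338422) = 1.327316
x_4 = g(1.327316) = 1.325211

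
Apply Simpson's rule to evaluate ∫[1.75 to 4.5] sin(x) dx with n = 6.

f(x) = sin(x)
a = 1.75, b = 4.5, n = 6
h = (b - a)/n = 0.458333

Simpson's rule: (h/3)[f(x₀) + 4f(x₁) + 2f(x₂) + ... + f(xₙ)]

x_0 = 1.7500, f(x_0) = 0.983986, coefficient = 1
x_1 = 2.2083, f(x_1) = 0.803564, coefficient = 4
x_2 = 2.6667, f(x_2) = 0.457273, coefficient = 2
x_3 = 3.1250, f(x_3) = 0.016592, coefficient = 4
x_4 = 3.5833, f(x_4) = -0.427514, coefficient = 2
x_5 = 4.0417, f(x_5) = -0.783373, coefficient = 4
x_6 = 4.5000, f(x_6) = -0.977530, coefficient = 1

I ≈ (0.458333/3) × 0.213106 = 0.032558
Exact value: 0.032550
Error: 0.000008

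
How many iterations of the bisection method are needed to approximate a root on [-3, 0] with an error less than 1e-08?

We need (b-a)/2^n ≤ 1e-08
(0 - (-3))/2^n ≤ 1e-08
3/2^n ≤ 1e-08
2^n ≥ 300000000
n ≥ log₂(300000000) = 28.16
n ≥ 29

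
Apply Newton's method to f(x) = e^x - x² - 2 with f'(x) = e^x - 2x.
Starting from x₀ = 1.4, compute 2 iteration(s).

f(x) = e^x - x² - 2
f'(x) = e^x - 2x
x₀ = 1.4

Newton-Raphson formula: x_{n+1} = x_n - f(x_n)/f'(x_n)

Iteration 1:
  f(1.400000) = 0.095200
  f'(1.400000) = 1.255200
  x_1 = 1.400000 - 0.095200/1.255200 = 1.324156
Iteration 2:
  f(1.324156) = 0.005622
  f'(1.324156) = 1.110699
  x_2 = 1.324156 - 0.005622/1.110699 = 1.319094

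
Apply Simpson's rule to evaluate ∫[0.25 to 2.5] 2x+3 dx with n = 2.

f(x) = 2x+3
a = 0.25, b = 2.5, n = 2
h = (b - a)/n = 1.125000

Simpson's rule: (h/3)[f(x₀) + 4f(x₁) + 2f(x₂) + ... + f(xₙ)]

x_0 = 0.2500, f(x_0) = 3.500000, coefficient = 1
x_1 = 1.3750, f(x_1) = 5.750000, coefficient = 4
x_2 = 2.5000, f(x_2) = 8.000000, coefficient = 1

I ≈ (1.125000/3) × 34.500000 = 12.937500
Exact value: 12.937500
Error: 0.000000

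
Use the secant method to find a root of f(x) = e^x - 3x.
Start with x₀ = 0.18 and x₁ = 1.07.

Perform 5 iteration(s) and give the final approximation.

f(x) = e^x - 3x
x₀ = 0.18, x₁ = 1.07

Secant formula: x_{n+1} = x_n - f(x_n)(x_n - x_{n-1})/(f(x_n) - f(x_{n-1}))

Iteration 1:
  f(0.180000) = 0.657217
  f(1.070000) = -0.294621
  x_2 = 1.070000 - (-0.294621)×(1.070000 - 0.180000)/(-0.294621 - 0.657217)
       = 0.794520
Iteration 2:
  f(1.070000) = -0.294621
  f(0.794520) = -0.170182
  x_3 = 0.794520 - (-0.170182)×(0.794520 - 1.070000)/(-0.170182 - (-0.294621))
       = 0.417775
Iteration 3:
  f(0.794520) = -0.170182
  f(0.417775) = 0.265253
  x_4 = 0.417775 - 0.265253×(0.417775 - 0.794520)/(0.265253 - (-0.170182))
       = 0.647276
Iteration 4:
  f(0.417775) = 0.265253
  f(0.647276) = -0.031498
  x_5 = 0.647276 - (-0.031498)×(0.647276 - 0.417775)/(-0.031498 - 0.265253)
       = 0.622916
Iteration 5:
  f(0.647276) = -0.031498
  f(0.622916) = -0.004392
  x_6 = 0.622916 - (-0.004392)×(0.622916 - 0.647276)/(-0.004392 - (-0.031498))
       = 0.618970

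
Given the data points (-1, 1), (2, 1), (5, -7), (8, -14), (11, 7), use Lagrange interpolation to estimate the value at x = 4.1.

Lagrange interpolation formula:
P(x) = Σ yᵢ × Lᵢ(x)
where Lᵢ(x) = Π_{j≠i} (x - xⱼ)/(xᵢ - xⱼ)

L_0(4.1) = (4.1 - 2)/(-1 - 2) × (4.1 - 5)/(-1 - 5) × (4.1 - 8)/(-1 - 8) × (4.1 - 11)/(-1 - 11) = -0.026163
L_1(4.1) = (4.1 - (-1))/(2 - (-1)) × (4.1 - 5)/(2 - 5) × (4.1 - 8)/(2 - 8) × (4.1 - 11)/(2 - 11) = 0.254150
L_2(4.1) = (4.1 - (-1))/(5 - (-1)) × (4.1 - 2)/(5 - 2) × (4.1 - 8)/(5 - 8) × (4.1 - 11)/(5 - 11) = 0.889525
L_3(4.1) = (4.1 - (-1))/(8 - (-1)) × (4.1 - 2)/(8 - 2) × (4.1 - 5)/(8 - 5) × (4.1 - 11)/(8 - 11) = -0.136850
L_4(4.1) = (4.1 - (-1))/(11 - (-1)) × (4.1 - 2)/(11 - 2) × (4.1 - 5)/(11 - 5) × (4.1 - 8)/(11 - 8) = 0.019338

P(4.1) = 1×L_0(4.1) + 1×L_1(4.1) + (-7)×L_2(4.1) + (-14)×L_3(4.1) + 7×L_4(4.1)
P(4.1) = -3.947425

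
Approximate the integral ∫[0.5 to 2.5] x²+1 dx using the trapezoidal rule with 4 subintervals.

f(x) = x²+1
a = 0.5, b = 2.5, n = 4
h = (b - a)/n = 0.500000

Trapezoidal rule: (h/2)[f(x₀) + 2f(x₁) + 2f(x₂) + ... + f(xₙ)]

x_0 = 0.5000, f(x_0) = 1.250000, coefficient = 1
x_1 = 1.0000, f(x_1) = 2.000000, coefficient = 2
x_2 = 1.5000, f(x_2) = 3.250000, coefficient = 2
x_3 = 2.0000, f(x_3) = 5.000000, coefficient = 2
x_4 = 2.5000, f(x_4) = 7.250000, coefficient = 1

I ≈ (0.500000/2) × 29.000000 = 7.250000
Exact value: 7.166667
Error: 0.083333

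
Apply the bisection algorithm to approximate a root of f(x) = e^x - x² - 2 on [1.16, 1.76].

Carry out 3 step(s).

f(x) = e^x - x² - 2
Initial interval: [1.16, 1.76]

Iteration 1:
  c_1 = (1.160000 + 1.760000)/2 = 1.460000
  f(c_1) = f(1.460000) = 0.174360
  f(a) × f(c) < 0, new interval: [1.160000, 1.460000]
Iteration 2:
  c_2 = (1.160000 + 1.460000)/2 = 1.310000
  f(c_2) = f(1.310000) = -0.009926
  f(a) × f(c) ≥ 0, new interval: [1.310000, 1.460000]
Iteration 3:
  c_3 = (1.310000 + 1.460000)/2 = 1.385000
  f(c_3) = f(1.385000) = 0.076601
  f(a) × f(c) < 0, new interval: [1.310000, 1.385000]

After 3 iteration(s), the approximation is c_3 = 1.385000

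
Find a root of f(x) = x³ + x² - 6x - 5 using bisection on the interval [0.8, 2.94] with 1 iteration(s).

f(x) = x³ + x² - 6x - 5
Initial interval: [0.8, 2.94]

Iteration 1:
  c_1 = (0.800000 + 2.940000)/2 = 1.870000
  f(c_1) = f(1.870000) = -6.183897
  f(a) × f(c) ≥ 0, new interval: [1.870000, 2.940000]

After 1 iteration(s), the approximation is c_1 = 1.870000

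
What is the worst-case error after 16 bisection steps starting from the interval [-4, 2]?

Bisection error bound: |error| ≤ (b-a)/2^n
|error| ≤ (2 - (-4))/2^16 = 6/2^16
|error| ≤ 0.0000915527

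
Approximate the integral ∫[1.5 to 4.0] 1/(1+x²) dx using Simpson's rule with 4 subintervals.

f(x) = 1/(1+x²)
a = 1.5, b = 4.0, n = 4
h = (b - a)/n = 0.625000

Simpson's rule: (h/3)[f(x₀) + 4f(x₁) + 2f(x₂) + ... + f(xₙ)]

x_0 = 1.5000, f(x_0) = 0.307692, coefficient = 1
x_1 = 2.1250, f(x_1) = 0.181303, coefficient = 4
x_2 = 2.7500, f(x_2) = 0.116788, coefficient = 2
x_3 = 3.3750, f(x_3) = 0.080706, coefficient = 4
x_4 = 4.0000, f(x_4) = 0.058824, coefficient = 1

I ≈ (0.625000/3) × 1.648130 = 0.343360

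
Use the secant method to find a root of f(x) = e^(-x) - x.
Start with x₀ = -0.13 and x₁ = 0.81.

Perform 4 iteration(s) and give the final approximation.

f(x) = e^(-x) - x
x₀ = -0.13, x₁ = 0.81

Secant formula: x_{n+1} = x_n - f(x_n)(x_n - x_{n-1})/(f(x_n) - f(x_{n-1}))

Iteration 1:
  f(-0.130000) = 1.268828
  f(0.810000) = -0.365142
  x_2 = 0.810000 - (-0.365142)×(0.810000 - (-0.130000))/(-0.365142 - 1.268828)
       = 0.599939
Iteration 2:
  f(0.810000) = -0.365142
  f(0.599939) = -0.051094
  x_3 = 0.599939 - (-0.051094)×(0.599939 - 0.810000)/(-0.051094 - (-0.365142))
       = 0.565763
Iteration 3:
  f(0.599939) = -0.051094
  f(0.565763) = 0.002163
  x_4 = 0.565763 - 0.002163×(0.565763 - 0.599939)/(0.002163 - (-0.051094))
       = 0.567151
Iteration 4:
  f(0.565763) = 0.002163
  f(0.567151) = -0.000013
  x_5 = 0.567151 - (-0.000013)×(0.567151 - 0.565763)/(-0.000013 - 0.002163)
       = 0.567143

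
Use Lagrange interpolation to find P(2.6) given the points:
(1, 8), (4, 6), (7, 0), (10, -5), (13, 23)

Lagrange interpolation formula:
P(x) = Σ yᵢ × Lᵢ(x)
where Lᵢ(x) = Π_{j≠i} (x - xⱼ)/(xᵢ - xⱼ)

L_0(2.6) = (2.6 - 4)/(1 - 4) × (2.6 - 7)/(1 - 7) × (2.6 - 10)/(1 - 10) × (2.6 - 13)/(1 - 13) = 0.243865
L_1(2.6) = (2.6 - 1)/(4 - 1) × (2.6 - 7)/(4 - 7) × (2.6 - 10)/(4 - 10) × (2.6 - 13)/(4 - 13) = 1.114812
L_2(2.6) = (2.6 - 1)/(7 - 1) × (2.6 - 4)/(7 - 4) × (2.6 - 10)/(7 - 10) × (2.6 - 13)/(7 - 13) = -0.532069
L_3(2.6) = (2.6 - 1)/(10 - 1) × (2.6 - 4)/(10 - 4) × (2.6 - 7)/(10 - 7) × (2.6 - 13)/(10 - 13) = 0.210910
L_4(2.6) = (2.6 - 1)/(13 - 1) × (2.6 - 4)/(13 - 4) × (2.6 - 7)/(13 - 7) × (2.6 - 10)/(13 - 10) = -0.037518

P(2.6) = 8×L_0(2.6) + 6×L_1(2.6) + 0×L_2(2.6) + (-5)×L_3(2.6) + 23×L_4(2.6)
P(2.6) = 6.722331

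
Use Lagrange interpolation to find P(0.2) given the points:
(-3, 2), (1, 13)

Lagrange interpolation formula:
P(x) = Σ yᵢ × Lᵢ(x)
where Lᵢ(x) = Π_{j≠i} (x - xⱼ)/(xᵢ - xⱼ)

L_0(0.2) = (0.2 - 1)/(-3 - 1) = 0.200000
L_1(0.2) = (0.2 - (-3))/(1 - (-3)) = 0.800000

P(0.2) = 2×L_0(0.2) + 13×L_1(0.2)
P(0.2) = 10.800000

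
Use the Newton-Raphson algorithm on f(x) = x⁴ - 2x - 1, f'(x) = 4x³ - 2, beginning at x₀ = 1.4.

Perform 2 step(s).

f(x) = x⁴ - 2x - 1
f'(x) = 4x³ - 2
x₀ = 1.4

Newton-Raphson formula: x_{n+1} = x_n - f(x_n)/f'(x_n)

Iteration 1:
  f(1.400000) = 0.041600
  f'(1.400000) = 8.976000
  x_1 = 1.400000 - 0.041600/8.976000 = 1.395365
Iteration 2:
  f(1.395365) = 0.000252
  f'(1.395365) = 8.867355
  x_2 = 1.395365 - 0.000252/8.867355 = 1.395337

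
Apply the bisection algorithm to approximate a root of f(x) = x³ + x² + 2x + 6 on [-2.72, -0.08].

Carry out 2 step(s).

f(x) = x³ + x² + 2x + 6
Initial interval: [-2.72, -0.08]

Iteration 1:
  c_1 = (-2.720000 + (-0.080000))/2 = -1.400000
  f(c_1) = f(-1.400000) = 2.416000
  f(a) × f(c) < 0, new interval: [-2.720000, -1.400000]
Iteration 2:
  c_2 = (-2.720000 + (-1.400000))/2 = -2.060000
  f(c_2) = f(-2.060000) = -2.618216
  f(a) × f(c) ≥ 0, new interval: [-2.060000, -1.400000]

After 2 iteration(s), the approximation is c_2 = -2.060000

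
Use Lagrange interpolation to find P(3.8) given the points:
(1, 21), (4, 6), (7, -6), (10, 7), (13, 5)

Lagrange interpolation formula:
P(x) = Σ yᵢ × Lᵢ(x)
where Lᵢ(x) = Π_{j≠i} (x - xⱼ)/(xᵢ - xⱼ)

L_0(3.8) = (3.8 - 4)/(1 - 4) × (3.8 - 7)/(1 - 7) × (3.8 - 10)/(1 - 10) × (3.8 - 13)/(1 - 13) = 0.018779
L_1(3.8) = (3.8 - 1)/(4 - 1) × (3.8 - 7)/(4 - 7) × (3.8 - 10)/(4 - 10) × (3.8 - 13)/(4 - 13) = 1.051602
L_2(3.8) = (3.8 - 1)/(7 - 1) × (3.8 - 4)/(7 - 4) × (3.8 - 10)/(7 - 10) × (3.8 - 13)/(7 - 13) = -0.098588
L_3(3.8) = (3.8 - 1)/(10 - 1) × (3.8 - 4)/(10 - 4) × (3.8 - 7)/(10 - 7) × (3.8 - 13)/(10 - 13) = 0.033923
L_4(3.8) = (3.8 - 1)/(13 - 1) × (3.8 - 4)/(13 - 4) × (3.8 - 7)/(13 - 7) × (3.8 - 10)/(13 - 10) = -0.005715

P(3.8) = 21×L_0(3.8) + 6×L_1(3.8) + (-6)×L_2(3.8) + 7×L_3(3.8) + 5×L_4(3.8)
P(3.8) = 7.504369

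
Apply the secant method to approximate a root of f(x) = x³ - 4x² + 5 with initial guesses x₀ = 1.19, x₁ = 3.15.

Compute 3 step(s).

f(x) = x³ - 4x² + 5
x₀ = 1.19, x₁ = 3.15

Secant formula: x_{n+1} = x_n - f(x_n)(x_n - x_{n-1})/(f(x_n) - f(x_{n-1}))

Iteration 1:
  f(1.190000) = 1.020759
  f(3.150000) = -3.434125
  x_2 = 3.150000 - (-3.434125)×(3.150000 - 1.190000)/(-3.434125 - 1.020759)
       = 1.639100
Iteration 2:
  f(3.150000) = -3.434125
  f(1.639100) = -1.342908
  x_3 = 1.639100 - (-1.342908)×(1.639100 - 3.150000)/(-1.342908 - (-3.434125))
       = 0.668851
Iteration 3:
  f(1.639100) = -1.342908
  f(0.668851) = 3.509771
  x_4 = 0.668851 - 3.509771×(0.668851 - 1.639100)/(3.509771 - (-1.342908))
       = 1.370598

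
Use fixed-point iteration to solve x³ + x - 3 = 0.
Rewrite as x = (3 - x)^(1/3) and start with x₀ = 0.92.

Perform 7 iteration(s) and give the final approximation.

Equation: x³ + x - 3 = 0
Fixed-point form: x = (3 - x)^(1/3)
x₀ = 0.92

x_1 = g(0.920000) = 1.276501
x_2 = g(1.276501) = 1.198957
x_3 = g(1.198957) = 1.216675
x_4 = g(1.216675) = 1.212672
x_5 = g(1.212672) = 1.213579
x_6 = g(1.213579) = 1.213374
x_7 = g(1.213374) = 1.213420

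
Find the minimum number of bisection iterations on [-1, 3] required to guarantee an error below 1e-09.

We need (b-a)/2^n ≤ 1e-09
(3 - (-1))/2^n ≤ 1e-09
4/2^n ≤ 1e-09
2^n ≥ 4000000000
n ≥ log₂(4000000000) = 31.90
n ≥ 32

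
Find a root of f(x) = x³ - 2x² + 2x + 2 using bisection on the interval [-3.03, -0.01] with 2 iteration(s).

f(x) = x³ - 2x² + 2x + 2
Initial interval: [-3.03, -0.01]

Iteration 1:
  c_1 = (-3.030000 + (-0.010000))/2 = -1.520000
  f(c_1) = f(-1.520000) = -9.172608
  f(a) × f(c) ≥ 0, new interval: [-1.520000, -0.010000]
Iteration 2:
  c_2 = (-1.520000 + (-0.010000))/2 = -0.765000
  f(c_2) = f(-0.765000) = -1.148147
  f(a) × f(c) ≥ 0, new interval: [-0.765000, -0.010000]

After 2 iteration(s), the approximation is c_2 = -0.765000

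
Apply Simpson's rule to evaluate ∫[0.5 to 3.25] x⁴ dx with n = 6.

f(x) = x⁴
a = 0.5, b = 3.25, n = 6
h = (b - a)/n = 0.458333

Simpson's rule: (h/3)[f(x₀) + 4f(x₁) + 2f(x₂) + ... + f(xₙ)]

x_0 = 0.5000, f(x_0) = 0.062500, coefficient = 1
x_1 = 0.9583, f(x_1) = 0.843464, coefficient = 4
x_2 = 1.4167, f(x_2) = 4.027826, coefficient = 2
x_3 = 1.8750, f(x_3) = 12.359619, coefficient = 4
x_4 = 2.3333, f(x_4) = 29.641975, coefficient = 2
x_5 = 2.7917, f(x_5) = 60.737127, coefficient = 4
x_6 = 3.2500, f(x_6) = 111.566406, coefficient = 1

I ≈ (0.458333/3) × 474.729348 = 72.528095
Exact value: 72.511914
Error: 0.016181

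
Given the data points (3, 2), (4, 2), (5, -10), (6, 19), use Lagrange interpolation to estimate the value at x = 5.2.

Lagrange interpolation formula:
P(x) = Σ yᵢ × Lᵢ(x)
where Lᵢ(x) = Π_{j≠i} (x - xⱼ)/(xᵢ - xⱼ)

L_0(5.2) = (5.2 - 4)/(3 - 4) × (5.2 - 5)/(3 - 5) × (5.2 - 6)/(3 - 6) = 0.032000
L_1(5.2) = (5.2 - 3)/(4 - 3) × (5.2 - 5)/(4 - 5) × (5.2 - 6)/(4 - 6) = -0.176000
L_2(5.2) = (5.2 - 3)/(5 - 3) × (5.2 - 4)/(5 - 4) × (5.2 - 6)/(5 - 6) = 1.056000
L_3(5.2) = (5.2 - 3)/(6 - 3) × (5.2 - 4)/(6 - 4) × (5.2 - 5)/(6 - 5) = 0.088000

P(5.2) = 2×L_0(5.2) + 2×L_1(5.2) + (-10)×L_2(5.2) + 19×L_3(5.2)
P(5.2) = -9.176000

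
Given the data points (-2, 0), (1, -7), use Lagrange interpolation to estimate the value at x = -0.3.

Lagrange interpolation formula:
P(x) = Σ yᵢ × Lᵢ(x)
where Lᵢ(x) = Π_{j≠i} (x - xⱼ)/(xᵢ - xⱼ)

L_0(-0.3) = (-0.3 - 1)/(-2 - 1) = 0.433333
L_1(-0.3) = (-0.3 - (-2))/(1 - (-2)) = 0.566667

P(-0.3) = 0×L_0(-0.3) + (-7)×L_1(-0.3)
P(-0.3) = -3.966667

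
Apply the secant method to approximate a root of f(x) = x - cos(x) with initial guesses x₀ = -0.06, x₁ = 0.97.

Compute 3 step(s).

f(x) = x - cos(x)
x₀ = -0.06, x₁ = 0.97

Secant formula: x_{n+1} = x_n - f(x_n)(x_n - x_{n-1})/(f(x_n) - f(x_{n-1}))

Iteration 1:
  f(-0.060000) = -1.058201
  f(0.970000) = 0.404700
  x_2 = 0.970000 - 0.404700×(0.970000 - (-0.060000))/(0.404700 - (-1.058201))
       = 0.685058
Iteration 2:
  f(0.970000) = 0.404700
  f(0.685058) = -0.089324
  x_3 = 0.685058 - (-0.089324)×(0.685058 - 0.970000)/(-0.089324 - 0.404700)
       = 0.736578
Iteration 3:
  f(0.685058) = -0.089324
  f(0.736578) = -0.004193
  x_4 = 0.736578 - (-0.004193)×(0.736578 - 0.685058)/(-0.004193 - (-0.089324))
       = 0.739116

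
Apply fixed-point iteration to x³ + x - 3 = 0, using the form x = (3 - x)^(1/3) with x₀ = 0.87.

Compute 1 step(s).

Equation: x³ + x - 3 = 0
Fixed-point form: x = (3 - x)^(1/3)
x₀ = 0.87

x_1 = g(0.870000) = 1.286648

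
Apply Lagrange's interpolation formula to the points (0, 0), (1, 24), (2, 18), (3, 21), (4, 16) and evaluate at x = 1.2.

Lagrange interpolation formula:
P(x) = Σ yᵢ × Lᵢ(x)
where Lᵢ(x) = Π_{j≠i} (x - xⱼ)/(xᵢ - xⱼ)

L_0(1.2) = (1.2 - 1)/(0 - 1) × (1.2 - 2)/(0 - 2) × (1.2 - 3)/(0 - 3) × (1.2 - 4)/(0 - 4) = -0.033600
L_1(1.2) = (1.2 - 0)/(1 - 0) × (1.2 - 2)/(1 - 2) × (1.2 - 3)/(1 - 3) × (1.2 - 4)/(1 - 4) = 0.806400
L_2(1.2) = (1.2 - 0)/(2 - 0) × (1.2 - 1)/(2 - 1) × (1.2 - 3)/(2 - 3) × (1.2 - 4)/(2 - 4) = 0.302400
L_3(1.2) = (1.2 - 0)/(3 - 0) × (1.2 - 1)/(3 - 1) × (1.2 - 2)/(3 - 2) × (1.2 - 4)/(3 - 4) = -0.089600
L_4(1.2) = (1.2 - 0)/(4 - 0) × (1.2 - 1)/(4 - 1) × (1.2 - 2)/(4 - 2) × (1.2 - 3)/(4 - 3) = 0.014400

P(1.2) = 0×L_0(1.2) + 24×L_1(1.2) + 18×L_2(1.2) + 21×L_3(1.2) + 16×L_4(1.2)
P(1.2) = 23.145600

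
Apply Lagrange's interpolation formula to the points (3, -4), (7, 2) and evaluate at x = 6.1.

Lagrange interpolation formula:
P(x) = Σ yᵢ × Lᵢ(x)
where Lᵢ(x) = Π_{j≠i} (x - xⱼ)/(xᵢ - xⱼ)

L_0(6.1) = (6.1 - 7)/(3 - 7) = 0.225000
L_1(6.1) = (6.1 - 3)/(7 - 3) = 0.775000

P(6.1) = (-4)×L_0(6.1) + 2×L_1(6.1)
P(6.1) = 0.650000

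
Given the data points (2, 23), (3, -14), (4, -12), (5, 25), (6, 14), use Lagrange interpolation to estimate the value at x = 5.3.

Lagrange interpolation formula:
P(x) = Σ yᵢ × Lᵢ(x)
where Lᵢ(x) = Π_{j≠i} (x - xⱼ)/(xᵢ - xⱼ)

L_0(5.3) = (5.3 - 3)/(2 - 3) × (5.3 - 4)/(2 - 4) × (5.3 - 5)/(2 - 5) × (5.3 - 6)/(2 - 6) = -0.026162
L_1(5.3) = (5.3 - 2)/(3 - 2) × (5.3 - 4)/(3 - 4) × (5.3 - 5)/(3 - 5) × (5.3 - 6)/(3 - 6) = 0.150150
L_2(5.3) = (5.3 - 2)/(4 - 2) × (5.3 - 3)/(4 - 3) × (5.3 - 5)/(4 - 5) × (5.3 - 6)/(4 - 6) = -0.398475
L_3(5.3) = (5.3 - 2)/(5 - 2) × (5.3 - 3)/(5 - 3) × (5.3 - 4)/(5 - 4) × (5.3 - 6)/(5 - 6) = 1.151150
L_4(5.3) = (5.3 - 2)/(6 - 2) × (5.3 - 3)/(6 - 3) × (5.3 - 4)/(6 - 4) × (5.3 - 5)/(6 - 5) = 0.123337

P(5.3) = 23×L_0(5.3) + (-14)×L_1(5.3) + (-12)×L_2(5.3) + 25×L_3(5.3) + 14×L_4(5.3)
P(5.3) = 32.583337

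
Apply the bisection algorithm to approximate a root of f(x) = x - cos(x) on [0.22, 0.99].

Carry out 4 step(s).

f(x) = x - cos(x)
Initial interval: [0.22, 0.99]

Iteration 1:
  c_1 = (0.220000 + 0.990000)/2 = 0.605000
  f(c_1) = f(0.605000) = -0.217502
  f(a) × f(c) ≥ 0, new interval: [0.605000, 0.990000]
Iteration 2:
  c_2 = (0.605000 + 0.990000)/2 = 0.797500
  f(c_2) = f(0.797500) = 0.099002
  f(a) × f(c) < 0, new interval: [0.605000, 0.797500]
Iteration 3:
  c_3 = (0.605000 + 0.797500)/2 = 0.701250
  f(c_3) = f(0.701250) = -0.062786
  f(a) × f(c) ≥ 0, new interval: [0.701250, 0.797500]
Iteration 4:
  c_4 = (0.701250 + 0.797500)/2 = 0.749375
  f(c_4) = f(0.749375) = 0.017260
  f(a) × f(c) < 0, new interval: [0.701250, 0.749375]

After 4 iteration(s), the approximation is c_4 = 0.749375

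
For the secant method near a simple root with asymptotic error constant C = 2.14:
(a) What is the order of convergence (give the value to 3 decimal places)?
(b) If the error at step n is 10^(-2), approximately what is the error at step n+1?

(a) Secant method has superlinear convergence with order φ = (1+√5)/2 ≈ 1.618.
    This means |e_{n+1}| ≈ C|e_n|^1.618.

(b) With |e_n| = 10^(-2) and C = 2.14:
    |e_{n+1}| ≈ 2.14 × (10^(-2))^1.618 = 2.14 × 10^(-3.24)

(a) ≈ 1.618 (golden ratio); (b) |e_{n+1}| ≈ 1.243e-03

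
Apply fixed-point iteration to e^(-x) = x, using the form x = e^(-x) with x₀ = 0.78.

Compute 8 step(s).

Equation: e^(-x) = x
Fixed-point form: x = e^(-x)
x₀ = 0.78

x_1 = g(0.780000) = 0.458406
x_2 = g(0.458406) = 0.632291
x_3 = g(0.632291) = 0.531373
x_4 = g(0.531373) = 0.587797
x_5 = g(0.587797) = 0.555550
x_6 = g(0.555550) = 0.573757
x_7 = g(0.573757) = 0.563405
x_8 = g(0.563405) = 0.569267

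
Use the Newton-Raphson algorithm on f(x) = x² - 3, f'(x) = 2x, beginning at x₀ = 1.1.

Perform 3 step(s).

f(x) = x² - 3
f'(x) = 2x
x₀ = 1.1

Newton-Raphson formula: x_{n+1} = x_n - f(x_n)/f'(x_n)

Iteration 1:
  f(1.100000) = -1.790000
  f'(1.100000) = 2.200000
  x_1 = 1.100000 - (-1.790000)/2.200000 = 1.913636
Iteration 2:
  f(1.913636) = 0.662004
  f'(1.913636) = 3.827273
  x_2 = 1.913636 - 0.662004/3.827273 = 1.740666
Iteration 3:
  f(1.740666) = 0.029919
  f'(1.740666) = 3.481332
  x_3 = 1.740666 - 0.029919/3.481332 = 1.732072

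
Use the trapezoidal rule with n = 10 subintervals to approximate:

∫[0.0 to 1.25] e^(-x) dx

f(x) = e^(-x)
a = 0.0, b = 1.25, n = 10
h = (b - a)/n = 0.125000

Trapezoidal rule: (h/2)[f(x₀) + 2f(x₁) + 2f(x₂) + ... + f(xₙ)]

x_0 = 0.0000, f(x_0) = 1.000000, coefficient = 1
x_1 = 0.1250, f(x_1) = 0.882497, coefficient = 2
x_2 = 0.2500, f(x_2) = 0.778801, coefficient = 2
x_3 = 0.3750, f(x_3) = 0.687289, coefficient = 2
x_4 = 0.5000, f(x_4) = 0.606531, coefficient = 2
x_5 = 0.6250, f(x_5) = 0.535261, coefficient = 2
x_6 = 0.7500, f(x_6) = 0.472367, coefficient = 2
x_7 = 0.8750, f(x_7) = 0.416862, coefficient = 2
x_8 = 1.0000, f(x_8) = 0.367879, coefficient = 2
x_9 = 1.1250, f(x_9) = 0.324652, coefficient = 2
x_10 = 1.2500, f(x_10) = 0.286505, coefficient = 1

I ≈ (0.125000/2) × 11.430784 = 0.714424
Exact value: 0.713495
Error: 0.000929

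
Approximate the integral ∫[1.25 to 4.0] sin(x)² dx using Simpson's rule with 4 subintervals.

f(x) = sin(x)²
a = 1.25, b = 4.0, n = 4
h = (b - a)/n = 0.687500

Simpson's rule: (h/3)[f(x₀) + 4f(x₁) + 2f(x₂) + ... + f(xₙ)]

x_0 = 1.2500, f(x_0) = 0.900572, coefficient = 1
x_1 = 1.9375, f(x_1) = 0.871449, coefficient = 4
x_2 = 2.6250, f(x_2) = 0.243957, coefficient = 2
x_3 = 3.3125, f(x_3) = 0.028926, coefficient = 4
x_4 = 4.0000, f(x_4) = 0.572750, coefficient = 1

I ≈ (0.687500/3) × 5.562736 = 1.274794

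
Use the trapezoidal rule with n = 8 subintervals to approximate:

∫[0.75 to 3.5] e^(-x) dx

f(x) = e^(-x)
a = 0.75, b = 3.5, n = 8
h = (b - a)/n = 0.343750

Trapezoidal rule: (h/2)[f(x₀) + 2f(x₁) + 2f(x₂) + ... + f(xₙ)]

x_0 = 0.7500, f(x_0) = 0.472367, coefficient = 1
x_1 = 1.0938, f(x_1) = 0.334958, coefficient = 2
x_2 = 1.4375, f(x_2) = 0.237521, coefficient = 2
x_3 = 1.7812, f(x_3) = 0.168427, coefficient = 2
x_4 = 2.1250, f(x_4) = 0.119433, coefficient = 2
x_5 = 2.4688, f(x_5) = 0.084691, coefficient = 2
x_6 = 2.8125, f(x_6) = 0.060055, coefficient = 2
x_7 = 3.1562, f(x_7) = 0.042585, coefficient = 2
x_8 = 3.5000, f(x_8) = 0.030197, coefficient = 1

I ≈ (0.343750/2) × 2.597903 = 0.446515
Exact value: 0.442169
Error: 0.004345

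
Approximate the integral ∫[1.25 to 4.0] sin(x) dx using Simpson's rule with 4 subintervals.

f(x) = sin(x)
a = 1.25, b = 4.0, n = 4
h = (b - a)/n = 0.687500

Simpson's rule: (h/3)[f(x₀) + 4f(x₁) + 2f(x₂) + ... + f(xₙ)]

x_0 = 1.2500, f(x_0) = 0.948985, coefficient = 1
x_1 = 1.9375, f(x_1) = 0.933514, coefficient = 4
x_2 = 2.6250, f(x_2) = 0.493920, coefficient = 2
x_3 = 3.3125, f(x_3) = -0.170077, coefficient = 4
x_4 = 4.0000, f(x_4) = -0.756802, coefficient = 1

I ≈ (0.687500/3) × 4.233774 = 0.970240
Exact value: 0.968966
Error: 0.001274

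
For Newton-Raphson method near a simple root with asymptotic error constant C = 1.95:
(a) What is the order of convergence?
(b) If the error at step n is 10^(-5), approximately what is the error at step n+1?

(a) Newton-Raphson has quadratic (order 2) convergence near simple roots.
    This means |e_{n+1}| ≈ C|e_n|².

(b) With |e_n| = 10^(-5) and C = 1.95:
    |e_{n+1}| ≈ 1.95 × (10^(-5))² = 1.95 × 10^(-10)

(a) 2 (quadratic); (b) |e_{n+1}| ≈ 1.950e-10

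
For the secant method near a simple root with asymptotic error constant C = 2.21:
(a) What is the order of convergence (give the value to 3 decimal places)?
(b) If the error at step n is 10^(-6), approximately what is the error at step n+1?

(a) Secant method has superlinear convergence with order φ = (1+√5)/2 ≈ 1.618.
    This means |e_{n+1}| ≈ C|e_n|^1.618.

(b) With |e_n| = 10^(-6) and C = 2.21:
    |e_{n+1}| ≈ 2.21 × (10^(-6))^1.618 = 2.21 × 10^(-9.71)

(a) ≈ 1.618 (golden ratio); (b) |e_{n+1}| ≈ 4.327e-10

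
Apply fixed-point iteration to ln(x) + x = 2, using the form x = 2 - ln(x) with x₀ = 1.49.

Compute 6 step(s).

Equation: ln(x) + x = 2
Fixed-point form: x = 2 - ln(x)
x₀ = 1.49

x_1 = g(1.490000) = 1.601224
x_2 = g(1.601224) = 1.529232
x_3 = g(1.529232) = 1.575235
x_4 = g(1.575235) = 1.545596
x_5 = g(1.545596) = 1.564591
x_6 = g(1.564591) = 1.552376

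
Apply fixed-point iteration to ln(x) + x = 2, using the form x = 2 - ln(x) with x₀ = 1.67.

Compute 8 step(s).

Equation: ln(x) + x = 2
Fixed-point form: x = 2 - ln(x)
x₀ = 1.67

x_1 = g(1.670000) = 1.487176
x_2 = g(1.487176) = 1.603121
x_3 = g(1.603121) = 1.528048
x_4 = g(1.528048) = 1.576009
x_5 = g(1.576009) = 1.545104
x_6 = g(1.545104) = 1.564909
x_7 = g(1.564909) = 1.552173
x_8 = g(1.552173) = 1.560344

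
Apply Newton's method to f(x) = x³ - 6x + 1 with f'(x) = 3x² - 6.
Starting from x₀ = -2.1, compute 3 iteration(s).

f(x) = x³ - 6x + 1
f'(x) = 3x² - 6
x₀ = -2.1

Newton-Raphson formula: x_{n+1} = x_n - f(x_n)/f'(x_n)

Iteration 1:
  f(-2.100000) = 4.339000
  f'(-2.100000) = 7.230000
  x_1 = -2.100000 - 4.339000/7.230000 = -2.700138
Iteration 2:
  f(-2.700138) = -2.485195
  f'(-2.700138) = 15.872241
  x_2 = -2.700138 - (-2.485195)/15.872241 = -2.543563
Iteration 3:
  f(-2.543563) = -0.194749
  f'(-2.543563) = 13.409144
  x_3 = -2.543563 - (-0.194749)/13.409144 = -2.529040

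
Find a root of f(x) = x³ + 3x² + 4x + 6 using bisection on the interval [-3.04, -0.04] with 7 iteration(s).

f(x) = x³ + 3x² + 4x + 6
Initial interval: [-3.04, -0.04]

Iteration 1:
  c_1 = (-3.040000 + (-0.040000))/2 = -1.540000
  f(c_1) = f(-1.540000) = 3.302536
  f(a) × f(c) < 0, new interval: [-3.040000, -1.540000]
Iteration 2:
  c_2 = (-3.040000 + (-1.540000))/2 = -2.290000
  f(c_2) = f(-2.290000) = 0.563311
  f(a) × f(c) < 0, new interval: [-3.040000, -2.290000]
Iteration 3:
  c_3 = (-3.040000 + (-2.290000))/2 = -2.665000
  f(c_3) = f(-2.665000) = -2.280755
  f(a) × f(c) ≥ 0, new interval: [-2.665000, -2.290000]
Iteration 4:
  c_4 = (-2.665000 + (-2.290000))/2 = -2.477500
  f(c_4) = f(-2.477500) = -0.702892
  f(a) × f(c) ≥ 0, new interval: [-2.477500, -2.290000]
Iteration 5:
  c_5 = (-2.477500 + (-2.290000))/2 = -2.383750
  f(c_5) = f(-2.383750) = -0.033305
  f(a) × f(c) ≥ 0, new interval: [-2.383750, -2.290000]
Iteration 6:
  c_6 = (-2.383750 + (-2.290000))/2 = -2.336875
  f(c_6) = f(-2.336875) = 0.273816
  f(a) × f(c) < 0, new interval: [-2.383750, -2.336875]
Iteration 7:
  c_7 = (-2.383750 + (-2.336875))/2 = -2.360313
  f(c_7) = f(-2.360313) = 0.122497
  f(a) × f(c) < 0, new interval: [-2.383750, -2.360313]

After 7 iteration(s), the approximation is c_7 = -2.360313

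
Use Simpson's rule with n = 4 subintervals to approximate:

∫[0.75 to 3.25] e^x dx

f(x) = e^x
a = 0.75, b = 3.25, n = 4
h = (b - a)/n = 0.625000

Simpson's rule: (h/3)[f(x₀) + 4f(x₁) + 2f(x₂) + ... + f(xₙ)]

x_0 = 0.7500, f(x_0) = 2.117000, coefficient = 1
x_1 = 1.3750, f(x_1) = 3.955077, coefficient = 4
x_2 = 2.0000, f(x_2) = 7.389056, coefficient = 2
x_3 = 2.6250, f(x_3) = 13.804574, coefficient = 4
x_4 = 3.2500, f(x_4) = 25.790340, coefficient = 1

I ≈ (0.625000/3) × 113.724056 = 23.692512
Exact value: 23.673340
Error: 0.019172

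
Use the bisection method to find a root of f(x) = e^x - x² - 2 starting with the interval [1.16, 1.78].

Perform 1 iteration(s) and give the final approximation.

f(x) = e^x - x² - 2
Initial interval: [1.16, 1.78]

Iteration 1:
  c_1 = (1.160000 + 1.780000)/2 = 1.470000
  f(c_1) = f(1.470000) = 0.188335
  f(a) × f(c) < 0, new interval: [1.160000, 1.470000]

After 1 iteration(s), the approximation is c_1 = 1.470000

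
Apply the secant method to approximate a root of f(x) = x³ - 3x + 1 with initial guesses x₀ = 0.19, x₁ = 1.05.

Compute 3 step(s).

f(x) = x³ - 3x + 1
x₀ = 0.19, x₁ = 1.05

Secant formula: x_{n+1} = x_n - f(x_n)(x_n - x_{n-1})/(f(x_n) - f(x_{n-1}))

Iteration 1:
  f(0.190000) = 0.436859
  f(1.050000) = -0.992375
  x_2 = 1.050000 - (-0.992375)×(1.050000 - 0.190000)/(-0.992375 - 0.436859)
       = 0.452867
Iteration 2:
  f(1.050000) = -0.992375
  f(0.452867) = -0.265724
  x_3 = 0.452867 - (-0.265724)×(0.452867 - 1.050000)/(-0.265724 - (-0.992375))
       = 0.234506
Iteration 3:
  f(0.452867) = -0.265724
  f(0.234506) = 0.309378
  x_4 = 0.234506 - 0.309378×(0.234506 - 0.452867)/(0.309378 - (-0.265724))
       = 0.351974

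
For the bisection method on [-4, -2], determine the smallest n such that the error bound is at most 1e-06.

We need (b-a)/2^n ≤ 1e-06
(-2 - (-4))/2^n ≤ 1e-06
2/2^n ≤ 1e-06
2^n ≥ 2000000
n ≥ log₂(2000000) = 20.93
n ≥ 21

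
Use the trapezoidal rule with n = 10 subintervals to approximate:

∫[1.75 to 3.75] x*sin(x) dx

f(x) = x*sin(x)
a = 1.75, b = 3.75, n = 10
h = (b - a)/n = 0.200000

Trapezoidal rule: (h/2)[f(x₀) + 2f(x₁) + 2f(x₂) + ... + f(xₙ)]

x_0 = 1.7500, f(x_0) = 1.721975, coefficient = 1
x_1 = 1.9500, f(x_1) = 1.811471, coefficient = 2
x_2 = 2.1500, f(x_2) = 1.799332, coefficient = 2
x_3 = 2.3500, f(x_3) = 1.671962, coefficient = 2
x_4 = 2.5500, f(x_4) = 1.422093, coefficient = 2
x_5 = 2.7500, f(x_5) = 1.049568, coefficient = 2
x_6 = 2.9500, f(x_6) = 0.561747, coefficient = 2
x_7 = 3.1500, f(x_7) = -0.026483, coefficient = 2
x_8 = 3.3500, f(x_8) = -0.693122, coefficient = 2
x_9 = 3.5500, f(x_9) = -1.409876, coefficient = 2
x_10 = 3.7500, f(x_10) = -2.143355, coefficient = 1

I ≈ (0.200000/2) × 11.952008 = 1.195201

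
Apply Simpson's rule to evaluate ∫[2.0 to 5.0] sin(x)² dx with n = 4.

f(x) = sin(x)²
a = 2.0, b = 5.0, n = 4
h = (b - a)/n = 0.750000

Simpson's rule: (h/3)[f(x₀) + 4f(x₁) + 2f(x₂) + ... + f(xₙ)]

x_0 = 2.0000, f(x_0) = 0.826822, coefficient = 1
x_1 = 2.7500, f(x_1) = 0.145665, coefficient = 4
x_2 = 3.5000, f(x_2) = 0.123049, coefficient = 2
x_3 = 4.2500, f(x_3) = 0.801006, coefficient = 4
x_4 = 5.0000, f(x_4) = 0.919536, coefficient = 1

I ≈ (0.750000/3) × 5.779140 = 1.444785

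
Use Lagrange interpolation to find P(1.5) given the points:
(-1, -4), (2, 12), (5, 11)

Lagrange interpolation formula:
P(x) = Σ yᵢ × Lᵢ(x)
where Lᵢ(x) = Π_{j≠i} (x - xⱼ)/(xᵢ - xⱼ)

L_0(1.5) = (1.5 - 2)/(-1 - 2) × (1.5 - 5)/(-1 - 5) = 0.097222
L_1(1.5) = (1.5 - (-1))/(2 - (-1)) × (1.5 - 5)/(2 - 5) = 0.972222
L_2(1.5) = (1.5 - (-1))/(5 - (-1)) × (1.5 - 2)/(5 - 2) = -0.069444

P(1.5) = (-4)×L_0(1.5) + 12×L_1(1.5) + 11×L_2(1.5)
P(1.5) = 10.513889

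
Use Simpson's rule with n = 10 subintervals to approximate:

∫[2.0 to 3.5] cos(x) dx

f(x) = cos(x)
a = 2.0, b = 3.5, n = 10
h = (b - a)/n = 0.150000

Simpson's rule: (h/3)[f(x₀) + 4f(x₁) + 2f(x₂) + ... + f(xₙ)]

x_0 = 2.0000, f(x_0) = -0.416147, coefficient = 1
x_1 = 2.1500, f(x_1) = -0.547358, coefficient = 4
x_2 = 2.3000, f(x_2) = -0.666276, coefficient = 2
x_3 = 2.4500, f(x_3) = -0.770231, coefficient = 4
x_4 = 2.6000, f(x_4) = -0.856889, coefficient = 2
x_5 = 2.7500, f(x_5) = -0.924302, coefficient = 4
x_6 = 2.9000, f(x_6) = -0.970958, coefficient = 2
x_7 = 3.0500, f(x_7) = -0.995808, coefficient = 4
x_8 = 3.2000, f(x_8) = -0.998295, coefficient = 2
x_9 = 3.3500, f(x_9) = -0.978362, coefficient = 4
x_10 = 3.5000, f(x_10) = -0.936457, coefficient = 1

I ≈ (0.150000/3) × -25.201684 = -1.260084
Exact value: -1.260081
Error: 0.000004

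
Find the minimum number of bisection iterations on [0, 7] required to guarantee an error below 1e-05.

We need (b-a)/2^n ≤ 1e-05
(7 - 0)/2^n ≤ 1e-05
7/2^n ≤ 1e-05
2^n ≥ 700000
n ≥ log₂(700000) = 19.42
n ≥ 20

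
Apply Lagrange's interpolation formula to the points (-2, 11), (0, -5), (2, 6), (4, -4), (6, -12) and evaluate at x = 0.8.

Lagrange interpolation formula:
P(x) = Σ yᵢ × Lᵢ(x)
where Lᵢ(x) = Π_{j≠i} (x - xⱼ)/(xᵢ - xⱼ)

L_0(0.8) = (0.8 - 0)/(-2 - 0) × (0.8 - 2)/(-2 - 2) × (0.8 - 4)/(-2 - 4) × (0.8 - 6)/(-2 - 6) = -0.041600
L_1(0.8) = (0.8 - (-2))/(0 - (-2)) × (0.8 - 2)/(0 - 2) × (0.8 - 4)/(0 - 4) × (0.8 - 6)/(0 - 6) = 0.582400
L_2(0.8) = (0.8 - (-2))/(2 - (-2)) × (0.8 - 0)/(2 - 0) × (0.8 - 4)/(2 - 4) × (0.8 - 6)/(2 - 6) = 0.582400
L_3(0.8) = (0.8 - (-2))/(4 - (-2)) × (0.8 - 0)/(4 - 0) × (0.8 - 2)/(4 - 2) × (0.8 - 6)/(4 - 6) = -0.145600
L_4(0.8) = (0.8 - (-2))/(6 - (-2)) × (0.8 - 0)/(6 - 0) × (0.8 - 2)/(6 - 2) × (0.8 - 4)/(6 - 4) = 0.022400

P(0.8) = 11×L_0(0.8) + (-5)×L_1(0.8) + 6×L_2(0.8) + (-4)×L_3(0.8) + (-12)×L_4(0.8)
P(0.8) = 0.438400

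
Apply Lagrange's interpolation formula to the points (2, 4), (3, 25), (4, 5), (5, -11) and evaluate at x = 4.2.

Lagrange interpolation formula:
P(x) = Σ yᵢ × Lᵢ(x)
where Lᵢ(x) = Π_{j≠i} (x - xⱼ)/(xᵢ - xⱼ)

L_0(4.2) = (4.2 - 3)/(2 - 3) × (4.2 - 4)/(2 - 4) × (4.2 - 5)/(2 - 5) = 0.032000
L_1(4.2) = (4.2 - 2)/(3 - 2) × (4.2 - 4)/(3 - 4) × (4.2 - 5)/(3 - 5) = -0.176000
L_2(4.2) = (4.2 - 2)/(4 - 2) × (4.2 - 3)/(4 - 3) × (4.2 - 5)/(4 - 5) = 1.056000
L_3(4.2) = (4.2 - 2)/(5 - 2) × (4.2 - 3)/(5 - 3) × (4.2 - 4)/(5 - 4) = 0.088000

P(4.2) = 4×L_0(4.2) + 25×L_1(4.2) + 5×L_2(4.2) + (-11)×L_3(4.2)
P(4.2) = 0.040000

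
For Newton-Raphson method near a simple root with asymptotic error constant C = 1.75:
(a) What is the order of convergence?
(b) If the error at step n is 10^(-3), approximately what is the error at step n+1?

(a) Newton-Raphson has quadratic (order 2) convergence near simple roots.
    This means |e_{n+1}| ≈ C|e_n|².

(b) With |e_n| = 10^(-3) and C = 1.75:
    |e_{n+1}| ≈ 1.75 × (10^(-3))² = 1.75 × 10^(-6)

(a) 2 (quadratic); (b) |e_{n+1}| ≈ 1.750e-06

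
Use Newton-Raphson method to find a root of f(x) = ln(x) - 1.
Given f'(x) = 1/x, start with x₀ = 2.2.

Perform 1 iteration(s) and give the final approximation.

f(x) = ln(x) - 1
f'(x) = 1/x
x₀ = 2.2

Newton-Raphson formula: x_{n+1} = x_n - f(x_n)/f'(x_n)

Iteration 1:
  f(2.200000) = -0.211543
  f'(2.200000) = 0.454545
  x_1 = 2.200000 - (-0.211543)/0.454545 = 2.665394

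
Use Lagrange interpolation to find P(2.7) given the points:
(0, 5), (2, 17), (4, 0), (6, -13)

Lagrange interpolation formula:
P(x) = Σ yᵢ × Lᵢ(x)
where Lᵢ(x) = Π_{j≠i} (x - xⱼ)/(xᵢ - xⱼ)

L_0(2.7) = (2.7 - 2)/(0 - 2) × (2.7 - 4)/(0 - 4) × (2.7 - 6)/(0 - 6) = -0.062563
L_1(2.7) = (2.7 - 0)/(2 - 0) × (2.7 - 4)/(2 - 4) × (2.7 - 6)/(2 - 6) = 0.723937
L_2(2.7) = (2.7 - 0)/(4 - 0) × (2.7 - 2)/(4 - 2) × (2.7 - 6)/(4 - 6) = 0.389813
L_3(2.7) = (2.7 - 0)/(6 - 0) × (2.7 - 2)/(6 - 2) × (2.7 - 4)/(6 - 4) = -0.051188

P(2.7) = 5×L_0(2.7) + 17×L_1(2.7) + 0×L_2(2.7) + (-13)×L_3(2.7)
P(2.7) = 12.659562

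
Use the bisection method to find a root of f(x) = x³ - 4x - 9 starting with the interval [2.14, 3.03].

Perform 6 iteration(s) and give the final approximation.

f(x) = x³ - 4x - 9
Initial interval: [2.14, 3.03]

Iteration 1:
  c_1 = (2.140000 + 3.030000)/2 = 2.585000
  f(c_1) = f(2.585000) = -2.066448
  f(a) × f(c) ≥ 0, new interval: [2.585000, 3.030000]
Iteration 2:
  c_2 = (2.585000 + 3.030000)/2 = 2.807500
  f(c_2) = f(2.807500) = 1.898873
  f(a) × f(c) < 0, new interval: [2.585000, 2.807500]
Iteration 3:
  c_3 = (2.585000 + 2.807500)/2 = 2.696250
  f(c_3) = f(2.696250) = -0.183899
  f(a) × f(c) ≥ 0, new interval: [2.696250, 2.807500]
Iteration 4:
  c_4 = (2.696250 + 2.807500)/2 = 2.751875
  f(c_4) = f(2.751875) = 0.831943
  f(a) × f(c) < 0, new interval: [2.696250, 2.751875]
Iteration 5:
  c_5 = (2.696250 + 2.751875)/2 = 2.724063
  f(c_5) = f(2.724063) = 0.317701
  f(a) × f(c) < 0, new interval: [2.696250, 2.724063]
Iteration 6:
  c_6 = (2.696250 + 2.724063)/2 = 2.710156
  f(c_6) = f(2.710156) = 0.065329
  f(a) × f(c) < 0, new interval: [2.696250, 2.710156]

After 6 iteration(s), the approximation is c_6 = 2.710156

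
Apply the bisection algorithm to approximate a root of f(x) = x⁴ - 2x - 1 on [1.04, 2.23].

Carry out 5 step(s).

f(x) = x⁴ - 2x - 1
Initial interval: [1.04, 2.23]

Iteration 1:
  c_1 = (1.040000 + 2.230000)/2 = 1.635000
  f(c_1) = f(1.635000) = 2.876132
  f(a) × f(c) < 0, new interval: [1.040000, 1.635000]
Iteration 2:
  c_2 = (1.040000 + 1.635000)/2 = 1.337500
  f(c_2) = f(1.337500) = -0.474814
  f(a) × f(c) ≥ 0, new interval: [1.337500, 1.635000]
Iteration 3:
  c_3 = (1.337500 + 1.635000)/2 = 1.486250
  f(c_3) = f(1.486250) = 0.906912
  f(a) × f(c) < 0, new interval: [1.337500, 1.486250]
Iteration 4:
  c_4 = (1.337500 + 1.486250)/2 = 1.411875
  f(c_4) = f(1.411875) = 0.149858
  f(a) × f(c) < 0, new interval: [1.337500, 1.411875]
Iteration 5:
  c_5 = (1.337500 + 1.411875)/2 = 1.374687
  f(c_5) = f(1.374687) = -0.178161
  f(a) × f(c) ≥ 0, new interval: [1.374687, 1.411875]

After 5 iteration(s), the approximation is c_5 = 1.374687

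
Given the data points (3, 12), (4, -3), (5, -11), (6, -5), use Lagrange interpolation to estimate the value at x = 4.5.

Lagrange interpolation formula:
P(x) = Σ yᵢ × Lᵢ(x)
where Lᵢ(x) = Π_{j≠i} (x - xⱼ)/(xᵢ - xⱼ)

L_0(4.5) = (4.5 - 4)/(3 - 4) × (4.5 - 5)/(3 - 5) × (4.5 - 6)/(3 - 6) = -0.062500
L_1(4.5) = (4.5 - 3)/(4 - 3) × (4.5 - 5)/(4 - 5) × (4.5 - 6)/(4 - 6) = 0.562500
L_2(4.5) = (4.5 - 3)/(5 - 3) × (4.5 - 4)/(5 - 4) × (4.5 - 6)/(5 - 6) = 0.562500
L_3(4.5) = (4.5 - 3)/(6 - 3) × (4.5 - 4)/(6 - 4) × (4.5 - 5)/(6 - 5) = -0.062500

P(4.5) = 12×L_0(4.5) + (-3)×L_1(4.5) + (-11)×L_2(4.5) + (-5)×L_3(4.5)
P(4.5) = -8.312500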